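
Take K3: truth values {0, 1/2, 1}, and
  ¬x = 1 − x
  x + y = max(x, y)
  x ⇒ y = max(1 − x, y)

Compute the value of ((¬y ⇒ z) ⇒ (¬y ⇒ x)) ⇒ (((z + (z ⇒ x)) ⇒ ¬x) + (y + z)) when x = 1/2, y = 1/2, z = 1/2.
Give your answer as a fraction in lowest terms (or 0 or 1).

1/2

¬y = ¬1/2 = 1/2
¬y ⇒ z = 1/2 ⇒ 1/2 = 1/2
¬y = ¬1/2 = 1/2
¬y ⇒ x = 1/2 ⇒ 1/2 = 1/2
(¬y ⇒ z) ⇒ (¬y ⇒ x) = 1/2 ⇒ 1/2 = 1/2
z ⇒ x = 1/2 ⇒ 1/2 = 1/2
z + (z ⇒ x) = 1/2 + 1/2 = 1/2
¬x = ¬1/2 = 1/2
(z + (z ⇒ x)) ⇒ ¬x = 1/2 ⇒ 1/2 = 1/2
y + z = 1/2 + 1/2 = 1/2
((z + (z ⇒ x)) ⇒ ¬x) + (y + z) = 1/2 + 1/2 = 1/2
((¬y ⇒ z) ⇒ (¬y ⇒ x)) ⇒ (((z + (z ⇒ x)) ⇒ ¬x) + (y + z)) = 1/2 ⇒ 1/2 = 1/2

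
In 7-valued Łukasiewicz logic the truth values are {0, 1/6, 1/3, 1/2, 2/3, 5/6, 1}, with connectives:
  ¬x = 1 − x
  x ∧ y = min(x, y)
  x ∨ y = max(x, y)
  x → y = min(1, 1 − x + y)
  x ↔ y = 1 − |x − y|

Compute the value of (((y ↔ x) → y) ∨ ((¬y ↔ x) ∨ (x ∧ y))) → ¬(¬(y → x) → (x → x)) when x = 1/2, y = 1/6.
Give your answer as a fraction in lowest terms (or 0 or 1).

y ↔ x = 1/6 ↔ 1/2 = 2/3
(y ↔ x) → y = 2/3 → 1/6 = 1/2
¬y = ¬1/6 = 5/6
¬y ↔ x = 5/6 ↔ 1/2 = 2/3
x ∧ y = 1/2 ∧ 1/6 = 1/6
(¬y ↔ x) ∨ (x ∧ y) = 2/3 ∨ 1/6 = 2/3
((y ↔ x) → y) ∨ ((¬y ↔ x) ∨ (x ∧ y)) = 1/2 ∨ 2/3 = 2/3
y → x = 1/6 → 1/2 = 1
¬(y → x) = ¬1 = 0
x → x = 1/2 → 1/2 = 1
¬(y → x) → (x → x) = 0 → 1 = 1
¬(¬(y → x) → (x → x)) = ¬1 = 0
(((y ↔ x) → y) ∨ ((¬y ↔ x) ∨ (x ∧ y))) → ¬(¬(y → x) → (x → x)) = 2/3 → 0 = 1/3

1/3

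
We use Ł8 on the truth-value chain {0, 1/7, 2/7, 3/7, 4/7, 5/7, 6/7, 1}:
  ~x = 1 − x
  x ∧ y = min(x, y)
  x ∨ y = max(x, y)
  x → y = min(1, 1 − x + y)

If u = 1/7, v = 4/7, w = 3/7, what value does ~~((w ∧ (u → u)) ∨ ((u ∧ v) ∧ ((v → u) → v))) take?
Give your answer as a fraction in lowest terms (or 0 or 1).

u → u = 1/7 → 1/7 = 1
w ∧ (u → u) = 3/7 ∧ 1 = 3/7
u ∧ v = 1/7 ∧ 4/7 = 1/7
v → u = 4/7 → 1/7 = 4/7
(v → u) → v = 4/7 → 4/7 = 1
(u ∧ v) ∧ ((v → u) → v) = 1/7 ∧ 1 = 1/7
(w ∧ (u → u)) ∨ ((u ∧ v) ∧ ((v → u) → v)) = 3/7 ∨ 1/7 = 3/7
~((w ∧ (u → u)) ∨ ((u ∧ v) ∧ ((v → u) → v))) = ~3/7 = 4/7
~~((w ∧ (u → u)) ∨ ((u ∧ v) ∧ ((v → u) → v))) = ~4/7 = 3/7

3/7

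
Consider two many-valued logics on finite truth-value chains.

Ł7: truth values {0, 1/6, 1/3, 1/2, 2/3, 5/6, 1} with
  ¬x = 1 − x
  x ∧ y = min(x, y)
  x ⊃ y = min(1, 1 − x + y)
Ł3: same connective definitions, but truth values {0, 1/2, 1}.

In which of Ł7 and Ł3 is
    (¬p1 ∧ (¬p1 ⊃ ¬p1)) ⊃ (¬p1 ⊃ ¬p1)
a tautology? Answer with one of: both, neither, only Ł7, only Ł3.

both

In Ł7: every assignment gives 1 — tautology.
In Ł3: every assignment gives 1 — tautology.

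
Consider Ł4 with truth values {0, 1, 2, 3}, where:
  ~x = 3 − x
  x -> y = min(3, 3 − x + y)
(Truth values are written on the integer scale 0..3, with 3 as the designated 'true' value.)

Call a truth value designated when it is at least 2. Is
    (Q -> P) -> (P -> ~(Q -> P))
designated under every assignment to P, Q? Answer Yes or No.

No

Counterexample: take P = 2, Q = 0.
Q -> P = 0 -> 2 = 3
Q -> P = 0 -> 2 = 3
~(Q -> P) = ~3 = 0
P -> ~(Q -> P) = 2 -> 0 = 1
(Q -> P) -> (P -> ~(Q -> P)) = 3 -> 1 = 1
This gives 1, which is below 2.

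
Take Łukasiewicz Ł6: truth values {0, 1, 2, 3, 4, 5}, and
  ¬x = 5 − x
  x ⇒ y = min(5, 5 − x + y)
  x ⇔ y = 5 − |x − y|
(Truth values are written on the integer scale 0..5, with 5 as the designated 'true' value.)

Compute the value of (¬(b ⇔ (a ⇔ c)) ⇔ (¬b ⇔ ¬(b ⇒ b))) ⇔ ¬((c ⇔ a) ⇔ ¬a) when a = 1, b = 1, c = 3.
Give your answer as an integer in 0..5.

a ⇔ c = 1 ⇔ 3 = 3
b ⇔ (a ⇔ c) = 1 ⇔ 3 = 3
¬(b ⇔ (a ⇔ c)) = ¬3 = 2
¬b = ¬1 = 4
b ⇒ b = 1 ⇒ 1 = 5
¬(b ⇒ b) = ¬5 = 0
¬b ⇔ ¬(b ⇒ b) = 4 ⇔ 0 = 1
¬(b ⇔ (a ⇔ c)) ⇔ (¬b ⇔ ¬(b ⇒ b)) = 2 ⇔ 1 = 4
c ⇔ a = 3 ⇔ 1 = 3
¬a = ¬1 = 4
(c ⇔ a) ⇔ ¬a = 3 ⇔ 4 = 4
¬((c ⇔ a) ⇔ ¬a) = ¬4 = 1
(¬(b ⇔ (a ⇔ c)) ⇔ (¬b ⇔ ¬(b ⇒ b))) ⇔ ¬((c ⇔ a) ⇔ ¬a) = 4 ⇔ 1 = 2

2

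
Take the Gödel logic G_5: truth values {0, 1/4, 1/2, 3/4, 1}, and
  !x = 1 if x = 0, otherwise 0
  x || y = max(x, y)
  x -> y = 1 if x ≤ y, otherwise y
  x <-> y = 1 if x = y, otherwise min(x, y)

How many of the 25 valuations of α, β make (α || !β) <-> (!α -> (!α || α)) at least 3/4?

value 1: 9 assignments (counts)
value 3/4: 4 assignments (counts)
value 1/2: 4 assignments
value 1/4: 4 assignments
value 0: 4 assignments
So 13 of the 25 assignments meet the threshold.

13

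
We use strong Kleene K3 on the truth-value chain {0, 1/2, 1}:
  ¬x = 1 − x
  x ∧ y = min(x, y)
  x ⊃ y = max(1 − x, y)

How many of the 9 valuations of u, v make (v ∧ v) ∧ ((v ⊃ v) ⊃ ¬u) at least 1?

1

u = 0, v = 0 ↦ 0  <
u = 0, v = 1/2 ↦ 1/2  <
u = 0, v = 1 ↦ 1  ≥
u = 1/2, v = 0 ↦ 0  <
u = 1/2, v = 1/2 ↦ 1/2  <
u = 1/2, v = 1 ↦ 1/2  <
u = 1, v = 0 ↦ 0  <
u = 1, v = 1/2 ↦ 1/2  <
u = 1, v = 1 ↦ 0  <
So 1 of the 9 assignments meets the threshold.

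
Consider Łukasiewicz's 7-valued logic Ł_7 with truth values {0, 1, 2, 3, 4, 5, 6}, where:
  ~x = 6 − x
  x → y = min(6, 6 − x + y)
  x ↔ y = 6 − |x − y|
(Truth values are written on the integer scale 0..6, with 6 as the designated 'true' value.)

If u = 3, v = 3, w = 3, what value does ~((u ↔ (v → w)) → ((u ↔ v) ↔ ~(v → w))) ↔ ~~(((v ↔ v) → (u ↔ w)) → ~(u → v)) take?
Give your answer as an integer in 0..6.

v → w = 3 → 3 = 6
u ↔ (v → w) = 3 ↔ 6 = 3
u ↔ v = 3 ↔ 3 = 6
v → w = 3 → 3 = 6
~(v → w) = ~6 = 0
(u ↔ v) ↔ ~(v → w) = 6 ↔ 0 = 0
(u ↔ (v → w)) → ((u ↔ v) ↔ ~(v → w)) = 3 → 0 = 3
~((u ↔ (v → w)) → ((u ↔ v) ↔ ~(v → w))) = ~3 = 3
v ↔ v = 3 ↔ 3 = 6
u ↔ w = 3 ↔ 3 = 6
(v ↔ v) → (u ↔ w) = 6 → 6 = 6
u → v = 3 → 3 = 6
~(u → v) = ~6 = 0
((v ↔ v) → (u ↔ w)) → ~(u → v) = 6 → 0 = 0
~(((v ↔ v) → (u ↔ w)) → ~(u → v)) = ~0 = 6
~~(((v ↔ v) → (u ↔ w)) → ~(u → v)) = ~6 = 0
~((u ↔ (v → w)) → ((u ↔ v) ↔ ~(v → w))) ↔ ~~(((v ↔ v) → (u ↔ w)) → ~(u → v)) = 3 ↔ 0 = 3

3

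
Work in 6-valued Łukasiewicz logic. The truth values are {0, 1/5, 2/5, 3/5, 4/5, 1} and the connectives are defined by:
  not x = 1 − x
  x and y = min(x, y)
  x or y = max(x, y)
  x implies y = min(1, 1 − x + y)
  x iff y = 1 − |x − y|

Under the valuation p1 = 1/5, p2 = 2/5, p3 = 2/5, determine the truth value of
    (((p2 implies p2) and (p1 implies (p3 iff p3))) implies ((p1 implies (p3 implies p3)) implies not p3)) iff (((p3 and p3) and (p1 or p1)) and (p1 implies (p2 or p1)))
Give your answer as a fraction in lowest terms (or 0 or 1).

p2 implies p2 = 2/5 implies 2/5 = 1
p3 iff p3 = 2/5 iff 2/5 = 1
p1 implies (p3 iff p3) = 1/5 implies 1 = 1
(p2 implies p2) and (p1 implies (p3 iff p3)) = 1 and 1 = 1
p3 implies p3 = 2/5 implies 2/5 = 1
p1 implies (p3 implies p3) = 1/5 implies 1 = 1
not p3 = not 2/5 = 3/5
(p1 implies (p3 implies p3)) implies not p3 = 1 implies 3/5 = 3/5
((p2 implies p2) and (p1 implies (p3 iff p3))) implies ((p1 implies (p3 implies p3)) implies not p3) = 1 implies 3/5 = 3/5
p3 and p3 = 2/5 and 2/5 = 2/5
p1 or p1 = 1/5 or 1/5 = 1/5
(p3 and p3) and (p1 or p1) = 2/5 and 1/5 = 1/5
p2 or p1 = 2/5 or 1/5 = 2/5
p1 implies (p2 or p1) = 1/5 implies 2/5 = 1
((p3 and p3) and (p1 or p1)) and (p1 implies (p2 or p1)) = 1/5 and 1 = 1/5
(((p2 implies p2) and (p1 implies (p3 iff p3))) implies ((p1 implies (p3 implies p3)) implies not p3)) iff (((p3 and p3) and (p1 or p1)) and (p1 implies (p2 or p1))) = 3/5 iff 1/5 = 3/5

3/5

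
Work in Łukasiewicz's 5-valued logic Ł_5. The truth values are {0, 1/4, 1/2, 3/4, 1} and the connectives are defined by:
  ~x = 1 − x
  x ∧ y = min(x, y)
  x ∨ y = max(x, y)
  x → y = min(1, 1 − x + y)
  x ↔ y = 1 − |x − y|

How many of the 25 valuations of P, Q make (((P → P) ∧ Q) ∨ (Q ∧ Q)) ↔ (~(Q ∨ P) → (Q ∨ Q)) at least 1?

value 1: 6 assignments (counts)
value 3/4: 8 assignments
value 1/2: 7 assignments
value 1/4: 3 assignments
value 0: 1 assignment
So 6 of the 25 assignments meet the threshold.

6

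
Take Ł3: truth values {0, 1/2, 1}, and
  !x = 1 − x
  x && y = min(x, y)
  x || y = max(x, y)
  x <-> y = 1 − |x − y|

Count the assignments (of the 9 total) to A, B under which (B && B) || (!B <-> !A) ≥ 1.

A = 0, B = 0 ↦ 1  ≥
A = 0, B = 1/2 ↦ 1/2  <
A = 0, B = 1 ↦ 1  ≥
A = 1/2, B = 0 ↦ 1/2  <
A = 1/2, B = 1/2 ↦ 1  ≥
A = 1/2, B = 1 ↦ 1  ≥
A = 1, B = 0 ↦ 0  <
A = 1, B = 1/2 ↦ 1/2  <
A = 1, B = 1 ↦ 1  ≥
So 5 of the 9 assignments meet the threshold.

5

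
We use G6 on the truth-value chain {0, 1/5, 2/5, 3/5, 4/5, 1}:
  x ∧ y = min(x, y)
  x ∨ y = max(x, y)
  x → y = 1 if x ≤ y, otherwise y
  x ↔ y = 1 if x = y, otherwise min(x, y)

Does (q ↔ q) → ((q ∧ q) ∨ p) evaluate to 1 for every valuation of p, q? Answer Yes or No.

No

Counterexample: take p = 0, q = 0.
q ↔ q = 0 ↔ 0 = 1
q ∧ q = 0 ∧ 0 = 0
(q ∧ q) ∨ p = 0 ∨ 0 = 0
(q ↔ q) → ((q ∧ q) ∨ p) = 1 → 0 = 0
This gives 0 ≠ 1.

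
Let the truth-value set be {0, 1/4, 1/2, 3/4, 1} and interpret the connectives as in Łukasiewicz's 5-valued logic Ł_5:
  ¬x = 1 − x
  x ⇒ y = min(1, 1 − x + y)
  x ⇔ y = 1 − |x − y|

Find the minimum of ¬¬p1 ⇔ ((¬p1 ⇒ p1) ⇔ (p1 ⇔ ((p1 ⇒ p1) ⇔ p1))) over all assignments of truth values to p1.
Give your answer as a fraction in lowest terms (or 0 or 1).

Take p1 = 1/2:
¬p1 = ¬1/2 = 1/2
¬¬p1 = ¬1/2 = 1/2
¬p1 = ¬1/2 = 1/2
¬p1 ⇒ p1 = 1/2 ⇒ 1/2 = 1
p1 ⇒ p1 = 1/2 ⇒ 1/2 = 1
(p1 ⇒ p1) ⇔ p1 = 1 ⇔ 1/2 = 1/2
p1 ⇔ ((p1 ⇒ p1) ⇔ p1) = 1/2 ⇔ 1/2 = 1
(¬p1 ⇒ p1) ⇔ (p1 ⇔ ((p1 ⇒ p1) ⇔ p1)) = 1 ⇔ 1 = 1
¬¬p1 ⇔ ((¬p1 ⇒ p1) ⇔ (p1 ⇔ ((p1 ⇒ p1) ⇔ p1))) = 1/2 ⇔ 1 = 1/2
No assignment yields a value below 1/2, so this is the minimum.

1/2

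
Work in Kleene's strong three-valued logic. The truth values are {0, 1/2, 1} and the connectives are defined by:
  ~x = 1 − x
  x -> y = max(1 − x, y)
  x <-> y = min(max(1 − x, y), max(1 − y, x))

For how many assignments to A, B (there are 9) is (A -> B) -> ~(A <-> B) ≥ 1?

2

A = 0, B = 0 ↦ 0  <
A = 0, B = 1/2 ↦ 1/2  <
A = 0, B = 1 ↦ 1  ≥
A = 1/2, B = 0 ↦ 1/2  <
A = 1/2, B = 1/2 ↦ 1/2  <
A = 1/2, B = 1 ↦ 1/2  <
A = 1, B = 0 ↦ 1  ≥
A = 1, B = 1/2 ↦ 1/2  <
A = 1, B = 1 ↦ 0  <
So 2 of the 9 assignments meet the threshold.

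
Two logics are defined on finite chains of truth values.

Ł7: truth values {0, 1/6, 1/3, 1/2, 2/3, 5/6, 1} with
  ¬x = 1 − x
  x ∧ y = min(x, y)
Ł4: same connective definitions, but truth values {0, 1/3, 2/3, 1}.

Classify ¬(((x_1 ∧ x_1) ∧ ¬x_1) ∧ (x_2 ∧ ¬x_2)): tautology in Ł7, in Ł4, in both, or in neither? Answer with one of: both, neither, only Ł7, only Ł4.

In Ł7: at x_1 = 1/6, x_2 = 1/6 the value is 5/6 — not a tautology.
In Ł4: at x_1 = 1/3, x_2 = 1/3 the value is 2/3 — not a tautology.

neither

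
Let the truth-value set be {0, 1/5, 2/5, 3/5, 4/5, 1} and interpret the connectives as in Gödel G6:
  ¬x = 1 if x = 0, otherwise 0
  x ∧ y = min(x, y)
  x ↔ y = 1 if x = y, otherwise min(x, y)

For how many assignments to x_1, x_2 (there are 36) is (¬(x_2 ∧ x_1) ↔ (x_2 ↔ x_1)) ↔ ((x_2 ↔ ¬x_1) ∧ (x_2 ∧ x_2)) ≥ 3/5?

value 1: 30 assignments (counts)
value 0: 6 assignments
So 30 of the 36 assignments meet the threshold.

30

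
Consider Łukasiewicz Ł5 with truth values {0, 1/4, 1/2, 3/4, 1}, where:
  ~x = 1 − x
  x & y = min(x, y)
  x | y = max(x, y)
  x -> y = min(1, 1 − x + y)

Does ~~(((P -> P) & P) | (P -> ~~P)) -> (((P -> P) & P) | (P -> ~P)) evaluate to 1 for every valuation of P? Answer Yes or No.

Counterexample: take P = 3/4.
P -> P = 3/4 -> 3/4 = 1
(P -> P) & P = 1 & 3/4 = 3/4
~P = ~3/4 = 1/4
~~P = ~1/4 = 3/4
P -> ~~P = 3/4 -> 3/4 = 1
((P -> P) & P) | (P -> ~~P) = 3/4 | 1 = 1
~(((P -> P) & P) | (P -> ~~P)) = ~1 = 0
~~(((P -> P) & P) | (P -> ~~P)) = ~0 = 1
P -> P = 3/4 -> 3/4 = 1
(P -> P) & P = 1 & 3/4 = 3/4
~P = ~3/4 = 1/4
P -> ~P = 3/4 -> 1/4 = 1/2
((P -> P) & P) | (P -> ~P) = 3/4 | 1/2 = 3/4
~~(((P -> P) & P) | (P -> ~~P)) -> (((P -> P) & P) | (P -> ~P)) = 1 -> 3/4 = 3/4
This gives 3/4 ≠ 1.

No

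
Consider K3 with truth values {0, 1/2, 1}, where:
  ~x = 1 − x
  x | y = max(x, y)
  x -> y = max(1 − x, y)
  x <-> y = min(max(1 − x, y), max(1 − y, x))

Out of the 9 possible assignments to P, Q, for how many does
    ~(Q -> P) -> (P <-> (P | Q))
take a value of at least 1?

5

P = 0, Q = 0 ↦ 1  ≥
P = 0, Q = 1/2 ↦ 1/2  <
P = 0, Q = 1 ↦ 0  <
P = 1/2, Q = 0 ↦ 1  ≥
P = 1/2, Q = 1/2 ↦ 1/2  <
P = 1/2, Q = 1 ↦ 1/2  <
P = 1, Q = 0 ↦ 1  ≥
P = 1, Q = 1/2 ↦ 1  ≥
P = 1, Q = 1 ↦ 1  ≥
So 5 of the 9 assignments meet the threshold.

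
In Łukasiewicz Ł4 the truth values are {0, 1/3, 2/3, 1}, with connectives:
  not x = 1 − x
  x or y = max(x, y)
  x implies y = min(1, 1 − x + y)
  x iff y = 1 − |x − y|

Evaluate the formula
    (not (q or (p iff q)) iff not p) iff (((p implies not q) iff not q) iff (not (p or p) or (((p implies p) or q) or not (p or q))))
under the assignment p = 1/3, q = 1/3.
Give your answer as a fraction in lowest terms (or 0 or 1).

2/3

p iff q = 1/3 iff 1/3 = 1
q or (p iff q) = 1/3 or 1 = 1
not (q or (p iff q)) = not 1 = 0
not p = not 1/3 = 2/3
not (q or (p iff q)) iff not p = 0 iff 2/3 = 1/3
not q = not 1/3 = 2/3
p implies not q = 1/3 implies 2/3 = 1
not q = not 1/3 = 2/3
(p implies not q) iff not q = 1 iff 2/3 = 2/3
p or p = 1/3 or 1/3 = 1/3
not (p or p) = not 1/3 = 2/3
p implies p = 1/3 implies 1/3 = 1
(p implies p) or q = 1 or 1/3 = 1
p or q = 1/3 or 1/3 = 1/3
not (p or q) = not 1/3 = 2/3
((p implies p) or q) or not (p or q) = 1 or 2/3 = 1
not (p or p) or (((p implies p) or q) or not (p or q)) = 2/3 or 1 = 1
((p implies not q) iff not q) iff (not (p or p) or (((p implies p) or q) or not (p or q))) = 2/3 iff 1 = 2/3
(not (q or (p iff q)) iff not p) iff (((p implies not q) iff not q) iff (not (p or p) or (((p implies p) or q) or not (p or q)))) = 1/3 iff 2/3 = 2/3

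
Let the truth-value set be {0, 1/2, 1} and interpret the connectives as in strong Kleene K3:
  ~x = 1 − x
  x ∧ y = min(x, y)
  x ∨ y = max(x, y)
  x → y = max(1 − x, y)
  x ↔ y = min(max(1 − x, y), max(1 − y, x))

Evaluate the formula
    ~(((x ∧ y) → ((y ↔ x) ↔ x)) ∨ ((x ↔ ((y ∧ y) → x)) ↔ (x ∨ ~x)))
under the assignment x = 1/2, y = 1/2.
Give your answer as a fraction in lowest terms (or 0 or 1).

1/2

x ∧ y = 1/2 ∧ 1/2 = 1/2
y ↔ x = 1/2 ↔ 1/2 = 1/2
(y ↔ x) ↔ x = 1/2 ↔ 1/2 = 1/2
(x ∧ y) → ((y ↔ x) ↔ x) = 1/2 → 1/2 = 1/2
y ∧ y = 1/2 ∧ 1/2 = 1/2
(y ∧ y) → x = 1/2 → 1/2 = 1/2
x ↔ ((y ∧ y) → x) = 1/2 ↔ 1/2 = 1/2
~x = ~1/2 = 1/2
x ∨ ~x = 1/2 ∨ 1/2 = 1/2
(x ↔ ((y ∧ y) → x)) ↔ (x ∨ ~x) = 1/2 ↔ 1/2 = 1/2
((x ∧ y) → ((y ↔ x) ↔ x)) ∨ ((x ↔ ((y ∧ y) → x)) ↔ (x ∨ ~x)) = 1/2 ∨ 1/2 = 1/2
~(((x ∧ y) → ((y ↔ x) ↔ x)) ∨ ((x ↔ ((y ∧ y) → x)) ↔ (x ∨ ~x))) = ~1/2 = 1/2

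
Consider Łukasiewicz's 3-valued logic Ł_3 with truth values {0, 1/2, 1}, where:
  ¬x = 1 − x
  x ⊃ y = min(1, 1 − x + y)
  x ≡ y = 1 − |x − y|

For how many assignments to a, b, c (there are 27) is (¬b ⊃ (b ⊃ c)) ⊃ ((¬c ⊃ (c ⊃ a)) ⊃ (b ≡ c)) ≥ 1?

value 1: 9 assignments (counts)
value 1/2: 12 assignments
value 0: 6 assignments
So 9 of the 27 assignments meet the threshold.

9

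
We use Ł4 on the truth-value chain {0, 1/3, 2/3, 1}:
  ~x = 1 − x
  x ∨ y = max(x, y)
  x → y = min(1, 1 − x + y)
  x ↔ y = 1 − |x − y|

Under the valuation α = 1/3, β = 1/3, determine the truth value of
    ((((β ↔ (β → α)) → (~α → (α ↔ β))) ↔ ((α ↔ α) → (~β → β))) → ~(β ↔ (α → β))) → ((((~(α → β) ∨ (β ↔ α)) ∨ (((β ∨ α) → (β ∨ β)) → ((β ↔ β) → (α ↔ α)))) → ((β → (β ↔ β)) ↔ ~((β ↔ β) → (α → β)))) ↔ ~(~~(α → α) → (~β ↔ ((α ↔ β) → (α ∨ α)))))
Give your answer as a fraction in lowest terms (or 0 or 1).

2/3

β → α = 1/3 → 1/3 = 1
β ↔ (β → α) = 1/3 ↔ 1 = 1/3
~α = ~1/3 = 2/3
α ↔ β = 1/3 ↔ 1/3 = 1
~α → (α ↔ β) = 2/3 → 1 = 1
(β ↔ (β → α)) → (~α → (α ↔ β)) = 1/3 → 1 = 1
α ↔ α = 1/3 ↔ 1/3 = 1
~β = ~1/3 = 2/3
~β → β = 2/3 → 1/3 = 2/3
(α ↔ α) → (~β → β) = 1 → 2/3 = 2/3
((β ↔ (β → α)) → (~α → (α ↔ β))) ↔ ((α ↔ α) → (~β → β)) = 1 ↔ 2/3 = 2/3
α → β = 1/3 → 1/3 = 1
β ↔ (α → β) = 1/3 ↔ 1 = 1/3
~(β ↔ (α → β)) = ~1/3 = 2/3
(((β ↔ (β → α)) → (~α → (α ↔ β))) ↔ ((α ↔ α) → (~β → β))) → ~(β ↔ (α → β)) = 2/3 → 2/3 = 1
α → β = 1/3 → 1/3 = 1
~(α → β) = ~1 = 0
β ↔ α = 1/3 ↔ 1/3 = 1
~(α → β) ∨ (β ↔ α) = 0 ∨ 1 = 1
β ∨ α = 1/3 ∨ 1/3 = 1/3
β ∨ β = 1/3 ∨ 1/3 = 1/3
(β ∨ α) → (β ∨ β) = 1/3 → 1/3 = 1
β ↔ β = 1/3 ↔ 1/3 = 1
α ↔ α = 1/3 ↔ 1/3 = 1
(β ↔ β) → (α ↔ α) = 1 → 1 = 1
((β ∨ α) → (β ∨ β)) → ((β ↔ β) → (α ↔ α)) = 1 → 1 = 1
(~(α → β) ∨ (β ↔ α)) ∨ (((β ∨ α) → (β ∨ β)) → ((β ↔ β) → (α ↔ α))) = 1 ∨ 1 = 1
β ↔ β = 1/3 ↔ 1/3 = 1
β → (β ↔ β) = 1/3 → 1 = 1
β ↔ β = 1/3 ↔ 1/3 = 1
α → β = 1/3 → 1/3 = 1
(β ↔ β) → (α → β) = 1 → 1 = 1
~((β ↔ β) → (α → β)) = ~1 = 0
(β → (β ↔ β)) ↔ ~((β ↔ β) → (α → β)) = 1 ↔ 0 = 0
((~(α → β) ∨ (β ↔ α)) ∨ (((β ∨ α) → (β ∨ β)) → ((β ↔ β) → (α ↔ α)))) → ((β → (β ↔ β)) ↔ ~((β ↔ β) → (α → β))) = 1 → 0 = 0
α → α = 1/3 → 1/3 = 1
~(α → α) = ~1 = 0
~~(α → α) = ~0 = 1
~β = ~1/3 = 2/3
α ↔ β = 1/3 ↔ 1/3 = 1
α ∨ α = 1/3 ∨ 1/3 = 1/3
(α ↔ β) → (α ∨ α) = 1 → 1/3 = 1/3
~β ↔ ((α ↔ β) → (α ∨ α)) = 2/3 ↔ 1/3 = 2/3
~~(α → α) → (~β ↔ ((α ↔ β) → (α ∨ α))) = 1 → 2/3 = 2/3
~(~~(α → α) → (~β ↔ ((α ↔ β) → (α ∨ α)))) = ~2/3 = 1/3
(((~(α → β) ∨ (β ↔ α)) ∨ (((β ∨ α) → (β ∨ β)) → ((β ↔ β) → (α ↔ α)))) → ((β → (β ↔ β)) ↔ ~((β ↔ β) → (α → β)))) ↔ ~(~~(α → α) → (~β ↔ ((α ↔ β) → (α ∨ α)))) = 0 ↔ 1/3 = 2/3
((((β ↔ (β → α)) → (~α → (α ↔ β))) ↔ ((α ↔ α) → (~β → β))) → ~(β ↔ (α → β))) → ((((~(α → β) ∨ (β ↔ α)) ∨ (((β ∨ α) → (β ∨ β)) → ((β ↔ β) → (α ↔ α)))) → ((β → (β ↔ β)) ↔ ~((β ↔ β) → (α → β)))) ↔ ~(~~(α → α) → (~β ↔ ((α ↔ β) → (α ∨ α))))) = 1 → 2/3 = 2/3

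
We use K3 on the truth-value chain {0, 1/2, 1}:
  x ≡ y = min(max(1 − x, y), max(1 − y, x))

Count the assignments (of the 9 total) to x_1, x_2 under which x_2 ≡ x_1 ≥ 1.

x_1 = 0, x_2 = 0 ↦ 1  ≥
x_1 = 0, x_2 = 1/2 ↦ 1/2  <
x_1 = 0, x_2 = 1 ↦ 0  <
x_1 = 1/2, x_2 = 0 ↦ 1/2  <
x_1 = 1/2, x_2 = 1/2 ↦ 1/2  <
x_1 = 1/2, x_2 = 1 ↦ 1/2  <
x_1 = 1, x_2 = 0 ↦ 0  <
x_1 = 1, x_2 = 1/2 ↦ 1/2  <
x_1 = 1, x_2 = 1 ↦ 1  ≥
So 2 of the 9 assignments meet the threshold.

2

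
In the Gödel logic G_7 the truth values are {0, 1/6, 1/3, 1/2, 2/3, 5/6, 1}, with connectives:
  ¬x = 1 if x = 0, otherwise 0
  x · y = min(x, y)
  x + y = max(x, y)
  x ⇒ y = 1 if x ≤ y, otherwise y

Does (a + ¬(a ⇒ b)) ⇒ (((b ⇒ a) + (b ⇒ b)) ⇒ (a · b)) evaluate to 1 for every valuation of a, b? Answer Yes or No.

Counterexample: take a = 1/6, b = 0.
a ⇒ b = 1/6 ⇒ 0 = 0
¬(a ⇒ b) = ¬0 = 1
a + ¬(a ⇒ b) = 1/6 + 1 = 1
b ⇒ a = 0 ⇒ 1/6 = 1
b ⇒ b = 0 ⇒ 0 = 1
(b ⇒ a) + (b ⇒ b) = 1 + 1 = 1
a · b = 1/6 · 0 = 0
((b ⇒ a) + (b ⇒ b)) ⇒ (a · b) = 1 ⇒ 0 = 0
(a + ¬(a ⇒ b)) ⇒ (((b ⇒ a) + (b ⇒ b)) ⇒ (a · b)) = 1 ⇒ 0 = 0
This gives 0 ≠ 1.

No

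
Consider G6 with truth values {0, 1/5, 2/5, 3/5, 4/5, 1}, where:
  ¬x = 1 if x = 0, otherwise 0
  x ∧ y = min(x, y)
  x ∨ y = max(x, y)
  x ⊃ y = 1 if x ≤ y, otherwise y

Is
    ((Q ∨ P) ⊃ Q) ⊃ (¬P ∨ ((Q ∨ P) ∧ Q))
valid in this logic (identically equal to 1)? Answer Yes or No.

Counterexample: take P = 1/5, Q = 1/5.
Q ∨ P = 1/5 ∨ 1/5 = 1/5
(Q ∨ P) ⊃ Q = 1/5 ⊃ 1/5 = 1
¬P = ¬1/5 = 0
Q ∨ P = 1/5 ∨ 1/5 = 1/5
(Q ∨ P) ∧ Q = 1/5 ∧ 1/5 = 1/5
¬P ∨ ((Q ∨ P) ∧ Q) = 0 ∨ 1/5 = 1/5
((Q ∨ P) ⊃ Q) ⊃ (¬P ∨ ((Q ∨ P) ∧ Q)) = 1 ⊃ 1/5 = 1/5
This gives 1/5 ≠ 1.

No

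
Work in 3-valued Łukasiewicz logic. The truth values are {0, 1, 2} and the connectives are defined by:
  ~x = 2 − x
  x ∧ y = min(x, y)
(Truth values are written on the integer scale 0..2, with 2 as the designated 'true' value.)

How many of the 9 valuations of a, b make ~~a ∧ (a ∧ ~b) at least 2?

1

a = 0, b = 0 ↦ 0  <
a = 0, b = 1 ↦ 0  <
a = 0, b = 2 ↦ 0  <
a = 1, b = 0 ↦ 1  <
a = 1, b = 1 ↦ 1  <
a = 1, b = 2 ↦ 0  <
a = 2, b = 0 ↦ 2  ≥
a = 2, b = 1 ↦ 1  <
a = 2, b = 2 ↦ 0  <
So 1 of the 9 assignments meets the threshold.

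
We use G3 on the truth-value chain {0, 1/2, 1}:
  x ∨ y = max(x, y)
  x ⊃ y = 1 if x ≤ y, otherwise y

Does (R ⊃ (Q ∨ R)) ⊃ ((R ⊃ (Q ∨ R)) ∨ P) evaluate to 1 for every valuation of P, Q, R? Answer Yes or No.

Yes

At P = 0, Q = 1/2, R = 0, for instance:
Q ∨ R = 1/2 ∨ 0 = 1/2
R ⊃ (Q ∨ R) = 0 ⊃ 1/2 = 1
(R ⊃ (Q ∨ R)) ∨ P = 1 ∨ 0 = 1
(R ⊃ (Q ∨ R)) ⊃ ((R ⊃ (Q ∨ R)) ∨ P) = 1 ⊃ 1 = 1
and checking the remaining 26 assignments likewise gives ≥ 1 in every case.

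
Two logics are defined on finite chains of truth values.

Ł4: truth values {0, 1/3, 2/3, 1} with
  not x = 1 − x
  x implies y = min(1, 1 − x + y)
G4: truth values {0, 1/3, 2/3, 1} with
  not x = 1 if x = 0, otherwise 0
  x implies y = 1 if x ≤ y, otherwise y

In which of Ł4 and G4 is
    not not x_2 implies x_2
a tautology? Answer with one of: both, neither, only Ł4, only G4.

only Ł4

In Ł4: every assignment gives 1 — tautology.
In G4: at x_2 = 1/3 the value is 1/3 — not a tautology.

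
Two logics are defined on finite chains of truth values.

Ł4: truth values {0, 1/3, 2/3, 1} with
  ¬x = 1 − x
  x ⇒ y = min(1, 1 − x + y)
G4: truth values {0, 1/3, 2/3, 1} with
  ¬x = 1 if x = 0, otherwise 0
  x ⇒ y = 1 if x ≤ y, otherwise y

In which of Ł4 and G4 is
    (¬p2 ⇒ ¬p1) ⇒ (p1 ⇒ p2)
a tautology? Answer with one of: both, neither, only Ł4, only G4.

In Ł4: every assignment gives 1 — tautology.
In G4: at p1 = 2/3, p2 = 1/3 the value is 1/3 — not a tautology.

only Ł4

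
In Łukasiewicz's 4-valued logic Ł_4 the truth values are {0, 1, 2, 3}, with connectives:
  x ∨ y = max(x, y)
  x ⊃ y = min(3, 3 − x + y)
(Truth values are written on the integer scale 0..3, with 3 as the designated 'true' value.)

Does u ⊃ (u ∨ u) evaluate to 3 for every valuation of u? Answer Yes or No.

u = 0 ↦ 3
u = 1 ↦ 3
u = 2 ↦ 3
u = 3 ↦ 3
Every assignment gives a value ≥ 3.

Yes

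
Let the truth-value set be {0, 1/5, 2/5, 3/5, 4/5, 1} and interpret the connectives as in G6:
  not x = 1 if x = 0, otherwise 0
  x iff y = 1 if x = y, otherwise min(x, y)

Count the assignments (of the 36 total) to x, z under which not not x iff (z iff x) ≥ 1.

value 1: 10 assignments (counts)
value 4/5: 2 assignments
value 3/5: 4 assignments
value 2/5: 6 assignments
value 1/5: 8 assignments
value 0: 6 assignments
So 10 of the 36 assignments meet the threshold.

10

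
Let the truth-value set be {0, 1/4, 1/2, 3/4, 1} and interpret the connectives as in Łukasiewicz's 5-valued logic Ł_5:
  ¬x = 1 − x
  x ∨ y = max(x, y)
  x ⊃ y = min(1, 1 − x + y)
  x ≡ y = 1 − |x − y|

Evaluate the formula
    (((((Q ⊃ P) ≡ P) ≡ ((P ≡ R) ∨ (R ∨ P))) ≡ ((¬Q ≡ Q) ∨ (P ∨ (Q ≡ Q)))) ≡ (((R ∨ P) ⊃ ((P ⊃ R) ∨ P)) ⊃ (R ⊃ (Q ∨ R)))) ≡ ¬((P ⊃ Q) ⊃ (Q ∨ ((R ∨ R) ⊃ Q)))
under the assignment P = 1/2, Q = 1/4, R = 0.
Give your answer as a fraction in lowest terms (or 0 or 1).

0

Q ⊃ P = 1/4 ⊃ 1/2 = 1
(Q ⊃ P) ≡ P = 1 ≡ 1/2 = 1/2
P ≡ R = 1/2 ≡ 0 = 1/2
R ∨ P = 0 ∨ 1/2 = 1/2
(P ≡ R) ∨ (R ∨ P) = 1/2 ∨ 1/2 = 1/2
((Q ⊃ P) ≡ P) ≡ ((P ≡ R) ∨ (R ∨ P)) = 1/2 ≡ 1/2 = 1
¬Q = ¬1/4 = 3/4
¬Q ≡ Q = 3/4 ≡ 1/4 = 1/2
Q ≡ Q = 1/4 ≡ 1/4 = 1
P ∨ (Q ≡ Q) = 1/2 ∨ 1 = 1
(¬Q ≡ Q) ∨ (P ∨ (Q ≡ Q)) = 1/2 ∨ 1 = 1
(((Q ⊃ P) ≡ P) ≡ ((P ≡ R) ∨ (R ∨ P))) ≡ ((¬Q ≡ Q) ∨ (P ∨ (Q ≡ Q))) = 1 ≡ 1 = 1
R ∨ P = 0 ∨ 1/2 = 1/2
P ⊃ R = 1/2 ⊃ 0 = 1/2
(P ⊃ R) ∨ P = 1/2 ∨ 1/2 = 1/2
(R ∨ P) ⊃ ((P ⊃ R) ∨ P) = 1/2 ⊃ 1/2 = 1
Q ∨ R = 1/4 ∨ 0 = 1/4
R ⊃ (Q ∨ R) = 0 ⊃ 1/4 = 1
((R ∨ P) ⊃ ((P ⊃ R) ∨ P)) ⊃ (R ⊃ (Q ∨ R)) = 1 ⊃ 1 = 1
((((Q ⊃ P) ≡ P) ≡ ((P ≡ R) ∨ (R ∨ P))) ≡ ((¬Q ≡ Q) ∨ (P ∨ (Q ≡ Q)))) ≡ (((R ∨ P) ⊃ ((P ⊃ R) ∨ P)) ⊃ (R ⊃ (Q ∨ R))) = 1 ≡ 1 = 1
P ⊃ Q = 1/2 ⊃ 1/4 = 3/4
R ∨ R = 0 ∨ 0 = 0
(R ∨ R) ⊃ Q = 0 ⊃ 1/4 = 1
Q ∨ ((R ∨ R) ⊃ Q) = 1/4 ∨ 1 = 1
(P ⊃ Q) ⊃ (Q ∨ ((R ∨ R) ⊃ Q)) = 3/4 ⊃ 1 = 1
¬((P ⊃ Q) ⊃ (Q ∨ ((R ∨ R) ⊃ Q))) = ¬1 = 0
(((((Q ⊃ P) ≡ P) ≡ ((P ≡ R) ∨ (R ∨ P))) ≡ ((¬Q ≡ Q) ∨ (P ∨ (Q ≡ Q)))) ≡ (((R ∨ P) ⊃ ((P ⊃ R) ∨ P)) ⊃ (R ⊃ (Q ∨ R)))) ≡ ¬((P ⊃ Q) ⊃ (Q ∨ ((R ∨ R) ⊃ Q))) = 1 ≡ 0 = 0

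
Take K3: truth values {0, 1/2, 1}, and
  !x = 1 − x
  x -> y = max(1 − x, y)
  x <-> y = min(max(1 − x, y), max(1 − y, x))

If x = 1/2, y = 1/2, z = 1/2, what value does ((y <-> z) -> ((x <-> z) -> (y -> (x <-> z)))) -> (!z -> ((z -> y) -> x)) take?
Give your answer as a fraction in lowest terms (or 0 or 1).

1/2

y <-> z = 1/2 <-> 1/2 = 1/2
x <-> z = 1/2 <-> 1/2 = 1/2
x <-> z = 1/2 <-> 1/2 = 1/2
y -> (x <-> z) = 1/2 -> 1/2 = 1/2
(x <-> z) -> (y -> (x <-> z)) = 1/2 -> 1/2 = 1/2
(y <-> z) -> ((x <-> z) -> (y -> (x <-> z))) = 1/2 -> 1/2 = 1/2
!z = !1/2 = 1/2
z -> y = 1/2 -> 1/2 = 1/2
(z -> y) -> x = 1/2 -> 1/2 = 1/2
!z -> ((z -> y) -> x) = 1/2 -> 1/2 = 1/2
((y <-> z) -> ((x <-> z) -> (y -> (x <-> z)))) -> (!z -> ((z -> y) -> x)) = 1/2 -> 1/2 = 1/2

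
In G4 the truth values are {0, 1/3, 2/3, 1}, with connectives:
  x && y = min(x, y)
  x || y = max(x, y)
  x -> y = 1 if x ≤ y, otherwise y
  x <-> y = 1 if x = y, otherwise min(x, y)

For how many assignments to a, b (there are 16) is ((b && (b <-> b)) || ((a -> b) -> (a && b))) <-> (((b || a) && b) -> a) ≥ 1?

7

a = 0, b = 0 ↦ 0  <
a = 0, b = 1/3 ↦ 0  <
a = 0, b = 2/3 ↦ 0  <
a = 0, b = 1 ↦ 0  <
a = 1/3, b = 0 ↦ 1  ≥
a = 1/3, b = 1/3 ↦ 1/3  <
a = 1/3, b = 2/3 ↦ 1/3  <
a = 1/3, b = 1 ↦ 1/3  <
a = 2/3, b = 0 ↦ 1  ≥
a = 2/3, b = 1/3 ↦ 1  ≥
a = 2/3, b = 2/3 ↦ 2/3  <
a = 2/3, b = 1 ↦ 2/3  <
a = 1, b = 0 ↦ 1  ≥
a = 1, b = 1/3 ↦ 1  ≥
a = 1, b = 2/3 ↦ 1  ≥
a = 1, b = 1 ↦ 1  ≥
So 7 of the 16 assignments meet the threshold.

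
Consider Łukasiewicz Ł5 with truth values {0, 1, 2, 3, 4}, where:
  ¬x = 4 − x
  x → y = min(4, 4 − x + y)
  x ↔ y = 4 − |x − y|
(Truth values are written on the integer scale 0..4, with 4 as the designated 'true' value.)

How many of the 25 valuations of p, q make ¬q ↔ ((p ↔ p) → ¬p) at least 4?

value 4: 5 assignments (counts)
value 3: 8 assignments
value 2: 6 assignments
value 1: 4 assignments
value 0: 2 assignments
So 5 of the 25 assignments meet the threshold.

5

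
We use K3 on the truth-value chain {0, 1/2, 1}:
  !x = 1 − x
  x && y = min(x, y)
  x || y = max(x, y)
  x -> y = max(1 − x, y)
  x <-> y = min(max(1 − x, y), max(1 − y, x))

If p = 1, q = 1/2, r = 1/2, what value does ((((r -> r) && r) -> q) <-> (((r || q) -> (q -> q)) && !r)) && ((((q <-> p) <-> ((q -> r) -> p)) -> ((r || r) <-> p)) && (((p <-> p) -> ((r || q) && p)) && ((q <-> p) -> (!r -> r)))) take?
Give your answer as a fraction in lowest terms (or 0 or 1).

1/2

r -> r = 1/2 -> 1/2 = 1/2
(r -> r) && r = 1/2 && 1/2 = 1/2
((r -> r) && r) -> q = 1/2 -> 1/2 = 1/2
r || q = 1/2 || 1/2 = 1/2
q -> q = 1/2 -> 1/2 = 1/2
(r || q) -> (q -> q) = 1/2 -> 1/2 = 1/2
!r = !1/2 = 1/2
((r || q) -> (q -> q)) && !r = 1/2 && 1/2 = 1/2
(((r -> r) && r) -> q) <-> (((r || q) -> (q -> q)) && !r) = 1/2 <-> 1/2 = 1/2
q <-> p = 1/2 <-> 1 = 1/2
q -> r = 1/2 -> 1/2 = 1/2
(q -> r) -> p = 1/2 -> 1 = 1
(q <-> p) <-> ((q -> r) -> p) = 1/2 <-> 1 = 1/2
r || r = 1/2 || 1/2 = 1/2
(r || r) <-> p = 1/2 <-> 1 = 1/2
((q <-> p) <-> ((q -> r) -> p)) -> ((r || r) <-> p) = 1/2 -> 1/2 = 1/2
p <-> p = 1 <-> 1 = 1
r || q = 1/2 || 1/2 = 1/2
(r || q) && p = 1/2 && 1 = 1/2
(p <-> p) -> ((r || q) && p) = 1 -> 1/2 = 1/2
q <-> p = 1/2 <-> 1 = 1/2
!r = !1/2 = 1/2
!r -> r = 1/2 -> 1/2 = 1/2
(q <-> p) -> (!r -> r) = 1/2 -> 1/2 = 1/2
((p <-> p) -> ((r || q) && p)) && ((q <-> p) -> (!r -> r)) = 1/2 && 1/2 = 1/2
(((q <-> p) <-> ((q -> r) -> p)) -> ((r || r) <-> p)) && (((p <-> p) -> ((r || q) && p)) && ((q <-> p) -> (!r -> r))) = 1/2 && 1/2 = 1/2
((((r -> r) && r) -> q) <-> (((r || q) -> (q -> q)) && !r)) && ((((q <-> p) <-> ((q -> r) -> p)) -> ((r || r) <-> p)) && (((p <-> p) -> ((r || q) && p)) && ((q <-> p) -> (!r -> r)))) = 1/2 && 1/2 = 1/2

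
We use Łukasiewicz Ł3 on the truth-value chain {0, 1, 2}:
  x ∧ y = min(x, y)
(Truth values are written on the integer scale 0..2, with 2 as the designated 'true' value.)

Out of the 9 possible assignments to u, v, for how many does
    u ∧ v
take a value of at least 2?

u = 0, v = 0 ↦ 0  <
u = 0, v = 1 ↦ 0  <
u = 0, v = 2 ↦ 0  <
u = 1, v = 0 ↦ 0  <
u = 1, v = 1 ↦ 1  <
u = 1, v = 2 ↦ 1  <
u = 2, v = 0 ↦ 0  <
u = 2, v = 1 ↦ 1  <
u = 2, v = 2 ↦ 2  ≥
So 1 of the 9 assignments meets the threshold.

1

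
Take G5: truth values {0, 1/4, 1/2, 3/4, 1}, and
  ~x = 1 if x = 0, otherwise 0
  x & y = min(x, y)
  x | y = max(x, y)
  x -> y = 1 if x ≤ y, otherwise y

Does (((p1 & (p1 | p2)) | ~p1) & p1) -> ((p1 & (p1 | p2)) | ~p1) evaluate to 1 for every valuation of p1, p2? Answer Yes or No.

Yes

At p1 = 1/4, p2 = 0, for instance:
p1 | p2 = 1/4 | 0 = 1/4
p1 & (p1 | p2) = 1/4 & 1/4 = 1/4
~p1 = ~1/4 = 0
(p1 & (p1 | p2)) | ~p1 = 1/4 | 0 = 1/4
((p1 & (p1 | p2)) | ~p1) & p1 = 1/4 & 1/4 = 1/4
(((p1 & (p1 | p2)) | ~p1) & p1) -> ((p1 & (p1 | p2)) | ~p1) = 1/4 -> 1/4 = 1
and checking the remaining 24 assignments likewise gives ≥ 1 in every case.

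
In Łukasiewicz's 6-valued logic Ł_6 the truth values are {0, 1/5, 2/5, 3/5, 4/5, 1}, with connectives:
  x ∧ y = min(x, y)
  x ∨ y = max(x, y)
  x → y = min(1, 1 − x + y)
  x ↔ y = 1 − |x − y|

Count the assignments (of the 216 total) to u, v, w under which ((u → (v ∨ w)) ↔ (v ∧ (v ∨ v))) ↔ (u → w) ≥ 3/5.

value 1: 33 assignments (counts)
value 4/5: 51 assignments (counts)
value 3/5: 39 assignments (counts)
value 2/5: 39 assignments
value 1/5: 27 assignments
value 0: 27 assignments
So 123 of the 216 assignments meet the threshold.

123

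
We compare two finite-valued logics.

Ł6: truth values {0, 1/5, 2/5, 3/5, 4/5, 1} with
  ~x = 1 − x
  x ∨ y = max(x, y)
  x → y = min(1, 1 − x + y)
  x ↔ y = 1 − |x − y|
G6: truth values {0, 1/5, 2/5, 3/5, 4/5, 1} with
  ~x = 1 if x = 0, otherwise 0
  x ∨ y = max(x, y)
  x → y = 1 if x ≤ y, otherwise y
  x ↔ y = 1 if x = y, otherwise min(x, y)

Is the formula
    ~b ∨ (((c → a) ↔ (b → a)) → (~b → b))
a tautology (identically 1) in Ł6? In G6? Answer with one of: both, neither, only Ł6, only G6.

In Ł6: at a = 0, b = 1/5, c = 0 the value is 4/5 — not a tautology.
In G6: every assignment gives 1 — tautology.

only G6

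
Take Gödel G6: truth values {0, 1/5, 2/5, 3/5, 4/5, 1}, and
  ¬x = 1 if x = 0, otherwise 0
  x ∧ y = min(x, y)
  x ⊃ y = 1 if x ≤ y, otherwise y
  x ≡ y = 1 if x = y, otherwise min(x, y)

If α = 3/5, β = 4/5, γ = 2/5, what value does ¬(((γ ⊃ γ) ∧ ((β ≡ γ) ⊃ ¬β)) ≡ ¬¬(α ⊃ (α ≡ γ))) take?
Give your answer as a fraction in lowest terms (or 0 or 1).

γ ⊃ γ = 2/5 ⊃ 2/5 = 1
β ≡ γ = 4/5 ≡ 2/5 = 2/5
¬β = ¬4/5 = 0
(β ≡ γ) ⊃ ¬β = 2/5 ⊃ 0 = 0
(γ ⊃ γ) ∧ ((β ≡ γ) ⊃ ¬β) = 1 ∧ 0 = 0
α ≡ γ = 3/5 ≡ 2/5 = 2/5
α ⊃ (α ≡ γ) = 3/5 ⊃ 2/5 = 2/5
¬(α ⊃ (α ≡ γ)) = ¬2/5 = 0
¬¬(α ⊃ (α ≡ γ)) = ¬0 = 1
((γ ⊃ γ) ∧ ((β ≡ γ) ⊃ ¬β)) ≡ ¬¬(α ⊃ (α ≡ γ)) = 0 ≡ 1 = 0
¬(((γ ⊃ γ) ∧ ((β ≡ γ) ⊃ ¬β)) ≡ ¬¬(α ⊃ (α ≡ γ))) = ¬0 = 1

1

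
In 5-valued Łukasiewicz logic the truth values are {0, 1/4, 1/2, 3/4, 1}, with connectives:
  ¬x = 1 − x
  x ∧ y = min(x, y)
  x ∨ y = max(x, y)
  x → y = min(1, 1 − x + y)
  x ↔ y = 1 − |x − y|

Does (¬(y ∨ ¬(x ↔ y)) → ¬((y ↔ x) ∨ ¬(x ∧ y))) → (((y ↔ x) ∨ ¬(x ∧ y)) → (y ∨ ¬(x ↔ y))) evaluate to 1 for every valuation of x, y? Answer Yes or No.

Yes

At x = 3/4, y = 1/4, for instance:
x ↔ y = 3/4 ↔ 1/4 = 1/2
¬(x ↔ y) = ¬1/2 = 1/2
y ∨ ¬(x ↔ y) = 1/4 ∨ 1/2 = 1/2
¬(y ∨ ¬(x ↔ y)) = ¬1/2 = 1/2
y ↔ x = 1/4 ↔ 3/4 = 1/2
x ∧ y = 3/4 ∧ 1/4 = 1/4
¬(x ∧ y) = ¬1/4 = 3/4
(y ↔ x) ∨ ¬(x ∧ y) = 1/2 ∨ 3/4 = 3/4
¬((y ↔ x) ∨ ¬(x ∧ y)) = ¬3/4 = 1/4
¬(y ∨ ¬(x ↔ y)) → ¬((y ↔ x) ∨ ¬(x ∧ y)) = 1/2 → 1/4 = 3/4
((y ↔ x) ∨ ¬(x ∧ y)) → (y ∨ ¬(x ↔ y)) = 3/4 → 1/2 = 3/4
(¬(y ∨ ¬(x ↔ y)) → ¬((y ↔ x) ∨ ¬(x ∧ y))) → (((y ↔ x) ∨ ¬(x ∧ y)) → (y ∨ ¬(x ↔ y))) = 3/4 → 3/4 = 1
and checking the remaining 24 assignments likewise gives ≥ 1 in every case.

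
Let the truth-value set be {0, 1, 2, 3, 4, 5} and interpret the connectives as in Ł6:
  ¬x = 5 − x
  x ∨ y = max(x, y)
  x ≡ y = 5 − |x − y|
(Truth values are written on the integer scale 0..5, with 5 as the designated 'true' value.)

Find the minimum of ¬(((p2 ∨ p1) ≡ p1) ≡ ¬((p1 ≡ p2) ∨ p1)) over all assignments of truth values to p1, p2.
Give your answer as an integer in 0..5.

1

Take p1 = 0, p2 = 2:
p2 ∨ p1 = 2 ∨ 0 = 2
(p2 ∨ p1) ≡ p1 = 2 ≡ 0 = 3
p1 ≡ p2 = 0 ≡ 2 = 3
(p1 ≡ p2) ∨ p1 = 3 ∨ 0 = 3
¬((p1 ≡ p2) ∨ p1) = ¬3 = 2
((p2 ∨ p1) ≡ p1) ≡ ¬((p1 ≡ p2) ∨ p1) = 3 ≡ 2 = 4
¬(((p2 ∨ p1) ≡ p1) ≡ ¬((p1 ≡ p2) ∨ p1)) = ¬4 = 1
No assignment yields a value below 1, so this is the minimum.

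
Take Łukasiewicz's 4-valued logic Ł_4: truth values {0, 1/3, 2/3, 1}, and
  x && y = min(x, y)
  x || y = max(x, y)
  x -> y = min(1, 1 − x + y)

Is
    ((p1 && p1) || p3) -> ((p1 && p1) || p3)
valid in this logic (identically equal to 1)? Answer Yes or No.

p1 = 0, p3 = 0 ↦ 1
p1 = 0, p3 = 1/3 ↦ 1
p1 = 0, p3 = 2/3 ↦ 1
p1 = 0, p3 = 1 ↦ 1
p1 = 1/3, p3 = 0 ↦ 1
p1 = 1/3, p3 = 1/3 ↦ 1
p1 = 1/3, p3 = 2/3 ↦ 1
p1 = 1/3, p3 = 1 ↦ 1
p1 = 2/3, p3 = 0 ↦ 1
p1 = 2/3, p3 = 1/3 ↦ 1
p1 = 2/3, p3 = 2/3 ↦ 1
p1 = 2/3, p3 = 1 ↦ 1
p1 = 1, p3 = 0 ↦ 1
p1 = 1, p3 = 1/3 ↦ 1
p1 = 1, p3 = 2/3 ↦ 1
p1 = 1, p3 = 1 ↦ 1
Every assignment gives a value ≥ 1.

Yes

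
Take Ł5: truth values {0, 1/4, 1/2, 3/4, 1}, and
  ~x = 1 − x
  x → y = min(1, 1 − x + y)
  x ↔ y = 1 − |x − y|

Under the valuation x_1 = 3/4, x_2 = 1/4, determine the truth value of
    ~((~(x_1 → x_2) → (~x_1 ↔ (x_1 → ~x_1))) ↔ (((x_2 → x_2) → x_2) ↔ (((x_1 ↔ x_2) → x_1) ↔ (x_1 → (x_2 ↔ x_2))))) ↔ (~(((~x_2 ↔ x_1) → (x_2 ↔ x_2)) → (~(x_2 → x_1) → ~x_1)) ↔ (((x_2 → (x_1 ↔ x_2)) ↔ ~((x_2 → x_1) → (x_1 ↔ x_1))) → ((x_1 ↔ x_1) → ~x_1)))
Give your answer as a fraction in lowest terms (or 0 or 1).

x_1 → x_2 = 3/4 → 1/4 = 1/2
~(x_1 → x_2) = ~1/2 = 1/2
~x_1 = ~3/4 = 1/4
~x_1 = ~3/4 = 1/4
x_1 → ~x_1 = 3/4 → 1/4 = 1/2
~x_1 ↔ (x_1 → ~x_1) = 1/4 ↔ 1/2 = 3/4
~(x_1 → x_2) → (~x_1 ↔ (x_1 → ~x_1)) = 1/2 → 3/4 = 1
x_2 → x_2 = 1/4 → 1/4 = 1
(x_2 → x_2) → x_2 = 1 → 1/4 = 1/4
x_1 ↔ x_2 = 3/4 ↔ 1/4 = 1/2
(x_1 ↔ x_2) → x_1 = 1/2 → 3/4 = 1
x_2 ↔ x_2 = 1/4 ↔ 1/4 = 1
x_1 → (x_2 ↔ x_2) = 3/4 → 1 = 1
((x_1 ↔ x_2) → x_1) ↔ (x_1 → (x_2 ↔ x_2)) = 1 ↔ 1 = 1
((x_2 → x_2) → x_2) ↔ (((x_1 ↔ x_2) → x_1) ↔ (x_1 → (x_2 ↔ x_2))) = 1/4 ↔ 1 = 1/4
(~(x_1 → x_2) → (~x_1 ↔ (x_1 → ~x_1))) ↔ (((x_2 → x_2) → x_2) ↔ (((x_1 ↔ x_2) → x_1) ↔ (x_1 → (x_2 ↔ x_2)))) = 1 ↔ 1/4 = 1/4
~((~(x_1 → x_2) → (~x_1 ↔ (x_1 → ~x_1))) ↔ (((x_2 → x_2) → x_2) ↔ (((x_1 ↔ x_2) → x_1) ↔ (x_1 → (x_2 ↔ x_2))))) = ~1/4 = 3/4
~x_2 = ~1/4 = 3/4
~x_2 ↔ x_1 = 3/4 ↔ 3/4 = 1
x_2 ↔ x_2 = 1/4 ↔ 1/4 = 1
(~x_2 ↔ x_1) → (x_2 ↔ x_2) = 1 → 1 = 1
x_2 → x_1 = 1/4 → 3/4 = 1
~(x_2 → x_1) = ~1 = 0
~x_1 = ~3/4 = 1/4
~(x_2 → x_1) → ~x_1 = 0 → 1/4 = 1
((~x_2 ↔ x_1) → (x_2 ↔ x_2)) → (~(x_2 → x_1) → ~x_1) = 1 → 1 = 1
~(((~x_2 ↔ x_1) → (x_2 ↔ x_2)) → (~(x_2 → x_1) → ~x_1)) = ~1 = 0
x_1 ↔ x_2 = 3/4 ↔ 1/4 = 1/2
x_2 → (x_1 ↔ x_2) = 1/4 → 1/2 = 1
x_2 → x_1 = 1/4 → 3/4 = 1
x_1 ↔ x_1 = 3/4 ↔ 3/4 = 1
(x_2 → x_1) → (x_1 ↔ x_1) = 1 → 1 = 1
~((x_2 → x_1) → (x_1 ↔ x_1)) = ~1 = 0
(x_2 → (x_1 ↔ x_2)) ↔ ~((x_2 → x_1) → (x_1 ↔ x_1)) = 1 ↔ 0 = 0
x_1 ↔ x_1 = 3/4 ↔ 3/4 = 1
~x_1 = ~3/4 = 1/4
(x_1 ↔ x_1) → ~x_1 = 1 → 1/4 = 1/4
((x_2 → (x_1 ↔ x_2)) ↔ ~((x_2 → x_1) → (x_1 ↔ x_1))) → ((x_1 ↔ x_1) → ~x_1) = 0 → 1/4 = 1
~(((~x_2 ↔ x_1) → (x_2 ↔ x_2)) → (~(x_2 → x_1) → ~x_1)) ↔ (((x_2 → (x_1 ↔ x_2)) ↔ ~((x_2 → x_1) → (x_1 ↔ x_1))) → ((x_1 ↔ x_1) → ~x_1)) = 0 ↔ 1 = 0
~((~(x_1 → x_2) → (~x_1 ↔ (x_1 → ~x_1))) ↔ (((x_2 → x_2) → x_2) ↔ (((x_1 ↔ x_2) → x_1) ↔ (x_1 → (x_2 ↔ x_2))))) ↔ (~(((~x_2 ↔ x_1) → (x_2 ↔ x_2)) → (~(x_2 → x_1) → ~x_1)) ↔ (((x_2 → (x_1 ↔ x_2)) ↔ ~((x_2 → x_1) → (x_1 ↔ x_1))) → ((x_1 ↔ x_1) → ~x_1))) = 3/4 ↔ 0 = 1/4

1/4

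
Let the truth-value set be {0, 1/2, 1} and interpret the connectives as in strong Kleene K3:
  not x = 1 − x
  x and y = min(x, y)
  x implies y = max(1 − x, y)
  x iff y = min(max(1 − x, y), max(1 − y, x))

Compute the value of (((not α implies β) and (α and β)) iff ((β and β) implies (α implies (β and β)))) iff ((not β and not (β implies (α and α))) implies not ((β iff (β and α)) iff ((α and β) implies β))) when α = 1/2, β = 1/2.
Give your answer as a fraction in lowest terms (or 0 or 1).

not α = not 1/2 = 1/2
not α implies β = 1/2 implies 1/2 = 1/2
α and β = 1/2 and 1/2 = 1/2
(not α implies β) and (α and β) = 1/2 and 1/2 = 1/2
β and β = 1/2 and 1/2 = 1/2
β and β = 1/2 and 1/2 = 1/2
α implies (β and β) = 1/2 implies 1/2 = 1/2
(β and β) implies (α implies (β and β)) = 1/2 implies 1/2 = 1/2
((not α implies β) and (α and β)) iff ((β and β) implies (α implies (β and β))) = 1/2 iff 1/2 = 1/2
not β = not 1/2 = 1/2
α and α = 1/2 and 1/2 = 1/2
β implies (α and α) = 1/2 implies 1/2 = 1/2
not (β implies (α and α)) = not 1/2 = 1/2
not β and not (β implies (α and α)) = 1/2 and 1/2 = 1/2
β and α = 1/2 and 1/2 = 1/2
β iff (β and α) = 1/2 iff 1/2 = 1/2
α and β = 1/2 and 1/2 = 1/2
(α and β) implies β = 1/2 implies 1/2 = 1/2
(β iff (β and α)) iff ((α and β) implies β) = 1/2 iff 1/2 = 1/2
not ((β iff (β and α)) iff ((α and β) implies β)) = not 1/2 = 1/2
(not β and not (β implies (α and α))) implies not ((β iff (β and α)) iff ((α and β) implies β)) = 1/2 implies 1/2 = 1/2
(((not α implies β) and (α and β)) iff ((β and β) implies (α implies (β and β)))) iff ((not β and not (β implies (α and α))) implies not ((β iff (β and α)) iff ((α and β) implies β))) = 1/2 iff 1/2 = 1/2

1/2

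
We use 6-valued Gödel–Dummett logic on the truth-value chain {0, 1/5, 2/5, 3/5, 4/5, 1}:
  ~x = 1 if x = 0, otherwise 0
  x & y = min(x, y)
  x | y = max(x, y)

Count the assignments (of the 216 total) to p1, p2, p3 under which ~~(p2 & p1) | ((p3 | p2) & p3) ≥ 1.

161

value 1: 161 assignments (counts)
value 4/5: 11 assignments
value 3/5: 11 assignments
value 2/5: 11 assignments
value 1/5: 11 assignments
value 0: 11 assignments
So 161 of the 216 assignments meet the threshold.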